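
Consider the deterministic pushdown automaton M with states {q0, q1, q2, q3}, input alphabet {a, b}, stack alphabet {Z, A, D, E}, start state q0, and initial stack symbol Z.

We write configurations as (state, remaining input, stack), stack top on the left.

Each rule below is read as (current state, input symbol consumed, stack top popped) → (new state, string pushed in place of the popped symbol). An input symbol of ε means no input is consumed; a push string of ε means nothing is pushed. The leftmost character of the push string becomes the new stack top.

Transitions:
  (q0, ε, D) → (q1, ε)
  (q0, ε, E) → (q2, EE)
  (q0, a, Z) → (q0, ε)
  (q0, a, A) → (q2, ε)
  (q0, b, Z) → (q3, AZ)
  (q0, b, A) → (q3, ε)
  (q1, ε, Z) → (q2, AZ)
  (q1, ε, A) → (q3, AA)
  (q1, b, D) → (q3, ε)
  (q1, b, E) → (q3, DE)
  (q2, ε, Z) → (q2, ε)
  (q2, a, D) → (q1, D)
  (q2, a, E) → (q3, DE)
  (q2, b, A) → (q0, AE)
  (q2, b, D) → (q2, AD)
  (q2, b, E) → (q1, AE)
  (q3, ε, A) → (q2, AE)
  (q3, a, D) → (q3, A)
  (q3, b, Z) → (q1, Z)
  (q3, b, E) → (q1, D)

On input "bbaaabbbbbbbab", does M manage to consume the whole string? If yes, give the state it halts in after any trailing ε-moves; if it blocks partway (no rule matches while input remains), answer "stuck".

stuck

(q0, bbaaabbbbbbbab, Z)
  read b, top Z: go to q3, push AZ → (q3, baaabbbbbbbab, AZ)
  ε-move, top A: go to q2, push AE → (q2, baaabbbbbbbab, AEZ)
  read b, top A: go to q0, push AE → (q0, aaabbbbbbbab, AEEZ)
  read a, top A: go to q2, push ε → (q2, aabbbbbbbab, EEZ)
  read a, top E: go to q3, push DE → (q3, abbbbbbbab, DEEZ)
  read a, top D: go to q3, push A → (q3, bbbbbbbab, AEEZ)
  ε-move, top A: go to q2, push AE → (q2, bbbbbbbab, AEEEZ)
  read b, top A: go to q0, push AE → (q0, bbbbbbab, AEEEEZ)
  read b, top A: go to q3, push ε → (q3, bbbbbab, EEEEZ)
  read b, top E: go to q1, push D → (q1, bbbbab, DEEEZ)
  read b, top D: go to q3, push ε → (q3, bbbab, EEEZ)
  read b, top E: go to q1, push D → (q1, bbab, DEEZ)
  read b, top D: go to q3, push ε → (q3, bab, EEZ)
  read b, top E: go to q1, push D → (q1, ab, DEZ)
No transition for (q1, a, top D); M blocks with input ab remaining.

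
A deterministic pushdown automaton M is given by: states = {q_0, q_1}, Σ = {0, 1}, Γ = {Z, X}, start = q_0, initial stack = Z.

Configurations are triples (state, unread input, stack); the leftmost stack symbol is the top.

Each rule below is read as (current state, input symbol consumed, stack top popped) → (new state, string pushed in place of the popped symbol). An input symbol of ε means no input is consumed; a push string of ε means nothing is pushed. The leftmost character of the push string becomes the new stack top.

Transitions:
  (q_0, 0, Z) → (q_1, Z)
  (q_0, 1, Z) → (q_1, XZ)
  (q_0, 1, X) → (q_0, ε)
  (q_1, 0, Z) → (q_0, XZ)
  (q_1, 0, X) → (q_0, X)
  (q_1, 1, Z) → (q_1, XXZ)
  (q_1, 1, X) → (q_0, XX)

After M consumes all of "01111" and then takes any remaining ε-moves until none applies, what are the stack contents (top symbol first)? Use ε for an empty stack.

XZ

(q_0, 01111, Z)
  read 0, top Z: go to q_1, push Z → (q_1, 1111, Z)
  read 1, top Z: go to q_1, push XXZ → (q_1, 111, XXZ)
  read 1, top X: go to q_0, push XX → (q_0, 11, XXXZ)
  read 1, top X: go to q_0, push ε → (q_0, 1, XXZ)
  read 1, top X: go to q_0, push ε → (q_0, ε, XZ)
All input consumed in state q_0 with stack XZ.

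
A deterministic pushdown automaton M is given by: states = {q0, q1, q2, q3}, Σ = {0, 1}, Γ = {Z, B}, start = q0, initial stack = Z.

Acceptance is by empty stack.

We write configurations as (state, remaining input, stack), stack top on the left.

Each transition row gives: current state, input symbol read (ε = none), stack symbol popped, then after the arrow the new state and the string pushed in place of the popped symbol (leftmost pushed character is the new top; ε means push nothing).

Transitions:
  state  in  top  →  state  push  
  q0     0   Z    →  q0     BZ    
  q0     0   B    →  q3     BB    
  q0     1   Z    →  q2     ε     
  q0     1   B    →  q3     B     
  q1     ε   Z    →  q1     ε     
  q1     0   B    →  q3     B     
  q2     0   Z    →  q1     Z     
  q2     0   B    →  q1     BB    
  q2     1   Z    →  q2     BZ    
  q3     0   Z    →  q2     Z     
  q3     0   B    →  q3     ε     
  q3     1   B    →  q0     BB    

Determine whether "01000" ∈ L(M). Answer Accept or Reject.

(q0, 01000, Z) ⊢ (q0, 1000, BZ) ⊢ (q3, 000, BZ) ⊢ (q3, 00, Z) ⊢ (q2, 0, Z) ⊢ (q1, ε, Z) ⊢ (q1, ε, ε)
All input consumed and the stack is empty.

Accept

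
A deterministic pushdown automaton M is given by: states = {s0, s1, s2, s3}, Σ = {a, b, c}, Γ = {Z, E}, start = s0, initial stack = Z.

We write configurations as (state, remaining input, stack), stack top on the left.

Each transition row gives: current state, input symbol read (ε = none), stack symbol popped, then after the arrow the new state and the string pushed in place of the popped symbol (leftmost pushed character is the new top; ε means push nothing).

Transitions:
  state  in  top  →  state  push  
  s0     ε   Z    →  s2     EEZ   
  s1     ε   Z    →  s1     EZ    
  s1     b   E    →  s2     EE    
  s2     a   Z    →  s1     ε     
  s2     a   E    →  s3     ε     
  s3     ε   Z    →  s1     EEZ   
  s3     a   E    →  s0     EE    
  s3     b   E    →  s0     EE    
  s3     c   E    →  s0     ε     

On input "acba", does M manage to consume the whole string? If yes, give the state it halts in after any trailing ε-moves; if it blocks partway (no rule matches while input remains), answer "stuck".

stuck

(s0, acba, Z)
  ε-move, top Z: go to s2, push EEZ → (s2, acba, EEZ)
  read a, top E: go to s3, push ε → (s3, cba, EZ)
  read c, top E: go to s0, push ε → (s0, ba, Z)
  ε-move, top Z: go to s2, push EEZ → (s2, ba, EEZ)
No transition for (s2, b, top E); M blocks with input ba remaining.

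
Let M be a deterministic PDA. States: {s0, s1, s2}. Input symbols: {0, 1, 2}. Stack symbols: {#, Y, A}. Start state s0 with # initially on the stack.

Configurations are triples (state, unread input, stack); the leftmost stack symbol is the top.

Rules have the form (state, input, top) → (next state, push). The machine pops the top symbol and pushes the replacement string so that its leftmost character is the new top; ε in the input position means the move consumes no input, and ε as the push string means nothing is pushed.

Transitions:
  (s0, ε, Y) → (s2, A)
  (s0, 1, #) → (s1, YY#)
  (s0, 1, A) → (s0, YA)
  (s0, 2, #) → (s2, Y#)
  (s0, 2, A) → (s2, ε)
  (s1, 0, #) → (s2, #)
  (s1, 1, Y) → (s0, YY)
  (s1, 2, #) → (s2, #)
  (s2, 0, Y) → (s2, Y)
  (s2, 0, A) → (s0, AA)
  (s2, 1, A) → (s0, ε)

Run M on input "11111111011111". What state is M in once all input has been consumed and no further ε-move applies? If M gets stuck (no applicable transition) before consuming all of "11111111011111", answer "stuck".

s2

(s0, 11111111011111, #)
  read 1, top #: go to s1, push YY# → (s1, 1111111011111, YY#)
  read 1, top Y: go to s0, push YY → (s0, 111111011111, YYY#)
  ε-move, top Y: go to s2, push A → (s2, 111111011111, AYY#)
  read 1, top A: go to s0, push ε → (s0, 11111011111, YY#)
  ε-move, top Y: go to s2, push A → (s2, 11111011111, AY#)
  read 1, top A: go to s0, push ε → (s0, 1111011111, Y#)
  ε-move, top Y: go to s2, push A → (s2, 1111011111, A#)
  read 1, top A: go to s0, push ε → (s0, 111011111, #)
  read 1, top #: go to s1, push YY# → (s1, 11011111, YY#)
  read 1, top Y: go to s0, push YY → (s0, 1011111, YYY#)
  ε-move, top Y: go to s2, push A → (s2, 1011111, AYY#)
  read 1, top A: go to s0, push ε → (s0, 011111, YY#)
  ε-move, top Y: go to s2, push A → (s2, 011111, AY#)
  read 0, top A: go to s0, push AA → (s0, 11111, AAY#)
  read 1, top A: go to s0, push YA → (s0, 1111, YAAY#)
  ε-move, top Y: go to s2, push A → (s2, 1111, AAAY#)
  read 1, top A: go to s0, push ε → (s0, 111, AAY#)
  read 1, top A: go to s0, push YA → (s0, 11, YAAY#)
  ε-move, top Y: go to s2, push A → (s2, 11, AAAY#)
  read 1, top A: go to s0, push ε → (s0, 1, AAY#)
  read 1, top A: go to s0, push YA → (s0, ε, YAAY#)
  ε-move, top Y: go to s2, push A → (s2, ε, AAAY#)
All input consumed; M is in state s2.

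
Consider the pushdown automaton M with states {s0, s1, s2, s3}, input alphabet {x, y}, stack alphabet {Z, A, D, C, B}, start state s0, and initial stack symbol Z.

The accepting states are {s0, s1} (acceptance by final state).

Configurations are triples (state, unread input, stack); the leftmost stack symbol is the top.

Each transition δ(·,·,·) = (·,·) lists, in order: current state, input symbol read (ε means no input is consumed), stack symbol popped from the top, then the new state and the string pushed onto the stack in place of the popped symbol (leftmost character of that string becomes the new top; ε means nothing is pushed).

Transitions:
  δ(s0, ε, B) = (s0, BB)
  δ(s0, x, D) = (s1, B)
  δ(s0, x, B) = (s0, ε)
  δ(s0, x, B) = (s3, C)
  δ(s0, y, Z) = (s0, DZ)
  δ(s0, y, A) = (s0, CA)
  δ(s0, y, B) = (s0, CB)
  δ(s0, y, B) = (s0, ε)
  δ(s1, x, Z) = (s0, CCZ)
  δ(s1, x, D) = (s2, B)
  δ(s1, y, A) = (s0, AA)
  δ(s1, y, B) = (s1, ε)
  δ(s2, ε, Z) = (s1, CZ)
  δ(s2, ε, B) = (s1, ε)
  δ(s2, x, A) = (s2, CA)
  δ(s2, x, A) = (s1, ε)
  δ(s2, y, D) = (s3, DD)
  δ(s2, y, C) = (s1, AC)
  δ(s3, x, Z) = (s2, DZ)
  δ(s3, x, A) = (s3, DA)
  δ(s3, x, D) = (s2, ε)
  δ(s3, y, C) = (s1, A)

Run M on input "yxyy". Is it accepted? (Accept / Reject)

Reject

No computation consumes all input and reaches a final state.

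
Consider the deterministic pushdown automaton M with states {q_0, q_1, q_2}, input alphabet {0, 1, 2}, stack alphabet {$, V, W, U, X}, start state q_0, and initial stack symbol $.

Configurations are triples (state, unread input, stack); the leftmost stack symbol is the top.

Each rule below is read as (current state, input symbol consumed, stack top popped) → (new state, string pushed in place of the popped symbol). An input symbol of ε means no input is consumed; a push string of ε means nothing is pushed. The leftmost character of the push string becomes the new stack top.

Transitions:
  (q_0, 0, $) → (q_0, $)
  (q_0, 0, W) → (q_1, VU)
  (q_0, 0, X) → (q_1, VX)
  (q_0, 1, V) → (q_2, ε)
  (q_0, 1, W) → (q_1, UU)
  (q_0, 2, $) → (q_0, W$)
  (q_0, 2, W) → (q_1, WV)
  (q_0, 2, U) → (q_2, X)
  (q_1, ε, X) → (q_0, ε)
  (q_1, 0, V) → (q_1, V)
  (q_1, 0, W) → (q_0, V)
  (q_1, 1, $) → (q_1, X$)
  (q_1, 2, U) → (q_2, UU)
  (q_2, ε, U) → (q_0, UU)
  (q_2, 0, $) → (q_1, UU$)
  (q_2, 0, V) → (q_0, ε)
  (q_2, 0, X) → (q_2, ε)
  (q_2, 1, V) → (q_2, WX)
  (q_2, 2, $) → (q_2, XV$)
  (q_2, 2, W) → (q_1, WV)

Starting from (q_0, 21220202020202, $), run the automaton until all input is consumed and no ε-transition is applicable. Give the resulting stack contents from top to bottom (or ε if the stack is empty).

XUUU$

(q_0, 21220202020202, $)
  read 2, top $: go to q_0, push W$ → (q_0, 1220202020202, W$)
  read 1, top W: go to q_1, push UU → (q_1, 220202020202, UU$)
  read 2, top U: go to q_2, push UU → (q_2, 20202020202, UUU$)
  ε-move, top U: go to q_0, push UU → (q_0, 20202020202, UUUU$)
  read 2, top U: go to q_2, push X → (q_2, 0202020202, XUUU$)
  read 0, top X: go to q_2, push ε → (q_2, 202020202, UUU$)
  ε-move, top U: go to q_0, push UU → (q_0, 202020202, UUUU$)
  read 2, top U: go to q_2, push X → (q_2, 02020202, XUUU$)
  read 0, top X: go to q_2, push ε → (q_2, 2020202, UUU$)
  ε-move, top U: go to q_0, push UU → (q_0, 2020202, UUUU$)
  read 2, top U: go to q_2, push X → (q_2, 020202, XUUU$)
  read 0, top X: go to q_2, push ε → (q_2, 20202, UUU$)
  ε-move, top U: go to q_0, push UU → (q_0, 20202, UUUU$)
  read 2, top U: go to q_2, push X → (q_2, 0202, XUUU$)
  read 0, top X: go to q_2, push ε → (q_2, 202, UUU$)
  ε-move, top U: go to q_0, push UU → (q_0, 202, UUUU$)
  read 2, top U: go to q_2, push X → (q_2, 02, XUUU$)
  read 0, top X: go to q_2, push ε → (q_2, 2, UUU$)
  ε-move, top U: go to q_0, push UU → (q_0, 2, UUUU$)
  read 2, top U: go to q_2, push X → (q_2, ε, XUUU$)
All input consumed in state q_2 with stack XUUU$.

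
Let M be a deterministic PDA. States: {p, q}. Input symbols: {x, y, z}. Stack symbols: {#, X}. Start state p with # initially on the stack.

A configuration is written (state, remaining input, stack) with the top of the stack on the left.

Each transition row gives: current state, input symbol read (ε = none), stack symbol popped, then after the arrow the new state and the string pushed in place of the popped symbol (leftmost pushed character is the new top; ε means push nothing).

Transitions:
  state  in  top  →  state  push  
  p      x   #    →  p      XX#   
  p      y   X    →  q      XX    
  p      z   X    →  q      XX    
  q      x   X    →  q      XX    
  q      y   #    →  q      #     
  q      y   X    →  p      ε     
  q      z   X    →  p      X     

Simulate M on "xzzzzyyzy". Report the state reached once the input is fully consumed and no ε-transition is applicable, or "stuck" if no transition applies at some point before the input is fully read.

p

(p, xzzzzyyzy, #)
  read x, top #: go to p, push XX# → (p, zzzzyyzy, XX#)
  read z, top X: go to q, push XX → (q, zzzyyzy, XXX#)
  read z, top X: go to p, push X → (p, zzyyzy, XXX#)
  read z, top X: go to q, push XX → (q, zyyzy, XXXX#)
  read z, top X: go to p, push X → (p, yyzy, XXXX#)
  read y, top X: go to q, push XX → (q, yzy, XXXXX#)
  read y, top X: go to p, push ε → (p, zy, XXXX#)
  read z, top X: go to q, push XX → (q, y, XXXXX#)
  read y, top X: go to p, push ε → (p, ε, XXXX#)
All input consumed; M is in state p.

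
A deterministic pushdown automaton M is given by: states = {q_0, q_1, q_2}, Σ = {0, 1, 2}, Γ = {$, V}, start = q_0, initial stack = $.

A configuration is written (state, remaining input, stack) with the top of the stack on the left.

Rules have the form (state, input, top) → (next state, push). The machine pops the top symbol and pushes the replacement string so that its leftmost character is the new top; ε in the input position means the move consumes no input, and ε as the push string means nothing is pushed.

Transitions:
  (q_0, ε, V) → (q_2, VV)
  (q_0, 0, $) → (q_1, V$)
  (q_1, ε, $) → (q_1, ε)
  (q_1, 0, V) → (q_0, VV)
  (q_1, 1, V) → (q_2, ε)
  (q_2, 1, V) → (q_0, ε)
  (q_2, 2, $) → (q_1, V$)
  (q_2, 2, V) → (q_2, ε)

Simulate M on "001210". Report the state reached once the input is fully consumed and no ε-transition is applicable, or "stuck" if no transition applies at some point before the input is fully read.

(q_0, 001210, $)
  read 0, top $: go to q_1, push V$ → (q_1, 01210, V$)
  read 0, top V: go to q_0, push VV → (q_0, 1210, VV$)
  ε-move, top V: go to q_2, push VV → (q_2, 1210, VVV$)
  read 1, top V: go to q_0, push ε → (q_0, 210, VV$)
  ε-move, top V: go to q_2, push VV → (q_2, 210, VVV$)
  read 2, top V: go to q_2, push ε → (q_2, 10, VV$)
  read 1, top V: go to q_0, push ε → (q_0, 0, V$)
  ε-move, top V: go to q_2, push VV → (q_2, 0, VV$)
No transition for (q_2, 0, top V); M blocks with input 0 remaining.

stuck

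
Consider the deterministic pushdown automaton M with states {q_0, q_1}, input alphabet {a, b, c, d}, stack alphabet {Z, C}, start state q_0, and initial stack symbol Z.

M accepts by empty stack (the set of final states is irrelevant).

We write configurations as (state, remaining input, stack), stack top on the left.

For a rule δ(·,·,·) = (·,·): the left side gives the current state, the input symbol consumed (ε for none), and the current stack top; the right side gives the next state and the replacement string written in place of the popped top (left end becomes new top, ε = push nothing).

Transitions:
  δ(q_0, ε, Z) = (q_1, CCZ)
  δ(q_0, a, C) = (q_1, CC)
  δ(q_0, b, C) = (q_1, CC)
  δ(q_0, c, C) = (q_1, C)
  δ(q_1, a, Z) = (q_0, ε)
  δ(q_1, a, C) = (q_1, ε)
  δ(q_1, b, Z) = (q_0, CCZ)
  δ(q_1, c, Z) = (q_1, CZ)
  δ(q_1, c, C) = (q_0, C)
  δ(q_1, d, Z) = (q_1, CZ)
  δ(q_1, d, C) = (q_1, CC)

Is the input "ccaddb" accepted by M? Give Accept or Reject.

Reject

(q_0, ccaddb, Z)
  ε-move, top Z: go to q_1, push CCZ → (q_1, ccaddb, CCZ)
  read c, top C: go to q_0, push C → (q_0, caddb, CCZ)
  read c, top C: go to q_1, push C → (q_1, addb, CCZ)
  read a, top C: go to q_1, push ε → (q_1, ddb, CZ)
  read d, top C: go to q_1, push CC → (q_1, db, CCZ)
  read d, top C: go to q_1, push CC → (q_1, b, CCCZ)
No transition applies at (q_1, b, CCCZ); input not fully consumed.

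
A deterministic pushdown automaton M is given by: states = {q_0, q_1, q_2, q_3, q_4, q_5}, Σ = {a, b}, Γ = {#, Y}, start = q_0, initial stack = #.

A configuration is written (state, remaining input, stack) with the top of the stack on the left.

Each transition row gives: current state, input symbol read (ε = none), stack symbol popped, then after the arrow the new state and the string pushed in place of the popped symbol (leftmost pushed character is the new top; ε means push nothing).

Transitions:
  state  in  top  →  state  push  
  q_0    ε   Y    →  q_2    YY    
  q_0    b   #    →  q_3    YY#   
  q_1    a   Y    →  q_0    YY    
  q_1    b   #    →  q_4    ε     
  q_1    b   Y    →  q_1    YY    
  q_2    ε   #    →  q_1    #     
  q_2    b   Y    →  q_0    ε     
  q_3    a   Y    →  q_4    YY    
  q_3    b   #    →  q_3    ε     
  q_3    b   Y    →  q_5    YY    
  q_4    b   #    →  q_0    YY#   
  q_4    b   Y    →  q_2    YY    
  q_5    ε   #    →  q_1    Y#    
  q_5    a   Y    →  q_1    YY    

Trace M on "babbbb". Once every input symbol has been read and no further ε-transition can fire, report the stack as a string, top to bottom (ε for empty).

YYYY#

(q_0, babbbb, #)
  read b, top #: go to q_3, push YY# → (q_3, abbbb, YY#)
  read a, top Y: go to q_4, push YY → (q_4, bbbb, YYY#)
  read b, top Y: go to q_2, push YY → (q_2, bbb, YYYY#)
  read b, top Y: go to q_0, push ε → (q_0, bb, YYY#)
  ε-move, top Y: go to q_2, push YY → (q_2, bb, YYYY#)
  read b, top Y: go to q_0, push ε → (q_0, b, YYY#)
  ε-move, top Y: go to q_2, push YY → (q_2, b, YYYY#)
  read b, top Y: go to q_0, push ε → (q_0, ε, YYY#)
  ε-move, top Y: go to q_2, push YY → (q_2, ε, YYYY#)
All input consumed in state q_2 with stack YYYY#.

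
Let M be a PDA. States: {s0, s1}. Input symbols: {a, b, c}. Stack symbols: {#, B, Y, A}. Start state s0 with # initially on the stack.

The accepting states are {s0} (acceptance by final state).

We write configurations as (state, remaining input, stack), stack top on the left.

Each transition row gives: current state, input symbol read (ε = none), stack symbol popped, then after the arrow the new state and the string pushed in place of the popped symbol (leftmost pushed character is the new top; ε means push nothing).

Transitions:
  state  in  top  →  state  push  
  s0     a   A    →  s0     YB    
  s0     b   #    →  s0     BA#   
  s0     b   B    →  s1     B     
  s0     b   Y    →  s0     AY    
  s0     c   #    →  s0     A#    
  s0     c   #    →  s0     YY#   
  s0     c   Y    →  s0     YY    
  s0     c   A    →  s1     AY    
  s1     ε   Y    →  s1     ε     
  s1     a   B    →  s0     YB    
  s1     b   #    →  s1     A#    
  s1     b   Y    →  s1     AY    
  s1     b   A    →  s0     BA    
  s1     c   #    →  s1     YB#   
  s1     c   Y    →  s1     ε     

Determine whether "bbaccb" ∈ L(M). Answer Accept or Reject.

One accepting computation: (s0, bbaccb, #) ⊢ (s0, baccb, BA#) ⊢ (s1, accb, BA#) ⊢ (s0, ccb, YBA#) ⊢ (s0, cb, YYBA#) ⊢ (s0, b, YYYBA#) ⊢ (s0, ε, AYYYBA#)
All input consumed and state s0 ∈ F.

Accept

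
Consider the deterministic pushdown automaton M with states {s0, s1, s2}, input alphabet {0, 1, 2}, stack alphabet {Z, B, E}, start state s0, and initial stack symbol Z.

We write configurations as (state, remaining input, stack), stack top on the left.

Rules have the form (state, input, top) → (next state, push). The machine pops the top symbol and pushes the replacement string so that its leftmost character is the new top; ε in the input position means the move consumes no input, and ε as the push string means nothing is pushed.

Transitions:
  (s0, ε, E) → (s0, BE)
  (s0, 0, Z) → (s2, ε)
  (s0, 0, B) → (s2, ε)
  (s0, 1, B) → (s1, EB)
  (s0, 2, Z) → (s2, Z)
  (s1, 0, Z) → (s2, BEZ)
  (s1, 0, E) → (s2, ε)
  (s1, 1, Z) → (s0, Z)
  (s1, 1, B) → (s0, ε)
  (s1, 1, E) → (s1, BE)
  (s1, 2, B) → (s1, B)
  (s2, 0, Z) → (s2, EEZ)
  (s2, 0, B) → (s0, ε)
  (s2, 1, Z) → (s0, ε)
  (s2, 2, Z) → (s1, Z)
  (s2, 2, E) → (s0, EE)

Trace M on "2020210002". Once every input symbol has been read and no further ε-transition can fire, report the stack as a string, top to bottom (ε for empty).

(s0, 2020210002, Z)
  read 2, top Z: go to s2, push Z → (s2, 020210002, Z)
  read 0, top Z: go to s2, push EEZ → (s2, 20210002, EEZ)
  read 2, top E: go to s0, push EE → (s0, 0210002, EEEZ)
  ε-move, top E: go to s0, push BE → (s0, 0210002, BEEEZ)
  read 0, top B: go to s2, push ε → (s2, 210002, EEEZ)
  read 2, top E: go to s0, push EE → (s0, 10002, EEEEZ)
  ε-move, top E: go to s0, push BE → (s0, 10002, BEEEEZ)
  read 1, top B: go to s1, push EB → (s1, 0002, EBEEEEZ)
  read 0, top E: go to s2, push ε → (s2, 002, BEEEEZ)
  read 0, top B: go to s0, push ε → (s0, 02, EEEEZ)
  ε-move, top E: go to s0, push BE → (s0, 02, BEEEEZ)
  read 0, top B: go to s2, push ε → (s2, 2, EEEEZ)
  read 2, top E: go to s0, push EE → (s0, ε, EEEEEZ)
  ε-move, top E: go to s0, push BE → (s0, ε, BEEEEEZ)
All input consumed in state s0 with stack BEEEEEZ.

BEEEEEZ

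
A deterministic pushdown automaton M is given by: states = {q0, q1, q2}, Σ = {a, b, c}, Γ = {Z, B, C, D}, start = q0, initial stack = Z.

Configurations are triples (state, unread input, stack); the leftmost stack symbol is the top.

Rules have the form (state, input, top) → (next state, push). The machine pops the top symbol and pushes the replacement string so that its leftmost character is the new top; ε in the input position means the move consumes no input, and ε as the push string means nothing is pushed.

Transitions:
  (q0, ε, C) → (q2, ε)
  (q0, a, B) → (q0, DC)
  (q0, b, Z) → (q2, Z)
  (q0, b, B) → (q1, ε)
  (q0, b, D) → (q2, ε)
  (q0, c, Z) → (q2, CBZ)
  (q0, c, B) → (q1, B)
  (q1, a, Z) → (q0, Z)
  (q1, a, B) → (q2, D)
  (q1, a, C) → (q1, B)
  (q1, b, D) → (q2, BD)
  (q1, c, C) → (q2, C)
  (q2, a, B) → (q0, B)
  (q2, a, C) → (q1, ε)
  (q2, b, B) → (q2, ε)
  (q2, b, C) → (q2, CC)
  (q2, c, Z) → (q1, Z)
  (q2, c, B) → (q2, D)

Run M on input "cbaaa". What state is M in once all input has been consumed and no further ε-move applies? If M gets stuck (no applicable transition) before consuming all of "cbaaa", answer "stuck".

(q0, cbaaa, Z)
  read c, top Z: go to q2, push CBZ → (q2, baaa, CBZ)
  read b, top C: go to q2, push CC → (q2, aaa, CCBZ)
  read a, top C: go to q1, push ε → (q1, aa, CBZ)
  read a, top C: go to q1, push B → (q1, a, BBZ)
  read a, top B: go to q2, push D → (q2, ε, DBZ)
All input consumed; M is in state q2.

q2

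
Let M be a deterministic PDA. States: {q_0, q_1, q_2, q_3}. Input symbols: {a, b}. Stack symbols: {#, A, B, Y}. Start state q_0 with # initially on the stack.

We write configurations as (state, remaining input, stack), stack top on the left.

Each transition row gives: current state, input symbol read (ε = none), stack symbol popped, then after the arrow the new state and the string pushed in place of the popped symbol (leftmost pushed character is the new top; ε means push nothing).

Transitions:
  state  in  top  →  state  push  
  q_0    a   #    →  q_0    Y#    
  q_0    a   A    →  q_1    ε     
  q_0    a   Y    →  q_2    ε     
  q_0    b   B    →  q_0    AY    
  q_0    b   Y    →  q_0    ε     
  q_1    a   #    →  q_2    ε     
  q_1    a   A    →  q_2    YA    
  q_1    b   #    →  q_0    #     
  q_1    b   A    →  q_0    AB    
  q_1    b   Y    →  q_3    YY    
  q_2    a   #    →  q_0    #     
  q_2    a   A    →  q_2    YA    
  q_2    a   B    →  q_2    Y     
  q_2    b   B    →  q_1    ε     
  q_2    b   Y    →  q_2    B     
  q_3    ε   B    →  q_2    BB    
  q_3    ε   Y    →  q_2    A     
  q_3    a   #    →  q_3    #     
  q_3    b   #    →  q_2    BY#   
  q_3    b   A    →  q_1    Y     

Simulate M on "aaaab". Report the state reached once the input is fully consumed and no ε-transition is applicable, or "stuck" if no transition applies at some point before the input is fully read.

q_0

(q_0, aaaab, #)
  read a, top #: go to q_0, push Y# → (q_0, aaab, Y#)
  read a, top Y: go to q_2, push ε → (q_2, aab, #)
  read a, top #: go to q_0, push # → (q_0, ab, #)
  read a, top #: go to q_0, push Y# → (q_0, b, Y#)
  read b, top Y: go to q_0, push ε → (q_0, ε, #)
All input consumed; M is in state q_0.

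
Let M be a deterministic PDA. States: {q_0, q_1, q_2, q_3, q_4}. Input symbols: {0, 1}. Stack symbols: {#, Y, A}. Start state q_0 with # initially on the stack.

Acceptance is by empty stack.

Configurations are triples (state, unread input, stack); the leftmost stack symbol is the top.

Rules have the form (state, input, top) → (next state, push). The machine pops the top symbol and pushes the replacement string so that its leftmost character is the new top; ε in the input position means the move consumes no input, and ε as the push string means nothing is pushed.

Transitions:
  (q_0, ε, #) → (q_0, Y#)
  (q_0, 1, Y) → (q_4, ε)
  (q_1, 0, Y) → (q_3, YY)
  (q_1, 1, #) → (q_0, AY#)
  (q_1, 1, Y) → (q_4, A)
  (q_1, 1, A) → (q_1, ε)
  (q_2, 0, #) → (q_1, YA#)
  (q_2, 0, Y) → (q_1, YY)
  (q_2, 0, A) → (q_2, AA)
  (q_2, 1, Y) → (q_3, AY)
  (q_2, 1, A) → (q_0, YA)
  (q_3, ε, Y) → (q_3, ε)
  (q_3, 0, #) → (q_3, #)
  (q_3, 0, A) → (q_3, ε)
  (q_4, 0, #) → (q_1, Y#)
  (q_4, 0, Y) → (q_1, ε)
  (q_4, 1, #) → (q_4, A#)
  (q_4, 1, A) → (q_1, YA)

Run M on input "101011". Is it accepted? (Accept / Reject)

Reject

(q_0, 101011, #)
  ε-move, top #: go to q_0, push Y# → (q_0, 101011, Y#)
  read 1, top Y: go to q_4, push ε → (q_4, 01011, #)
  read 0, top #: go to q_1, push Y# → (q_1, 1011, Y#)
  read 1, top Y: go to q_4, push A → (q_4, 011, A#)
No transition applies at (q_4, 011, A#); input not fully consumed.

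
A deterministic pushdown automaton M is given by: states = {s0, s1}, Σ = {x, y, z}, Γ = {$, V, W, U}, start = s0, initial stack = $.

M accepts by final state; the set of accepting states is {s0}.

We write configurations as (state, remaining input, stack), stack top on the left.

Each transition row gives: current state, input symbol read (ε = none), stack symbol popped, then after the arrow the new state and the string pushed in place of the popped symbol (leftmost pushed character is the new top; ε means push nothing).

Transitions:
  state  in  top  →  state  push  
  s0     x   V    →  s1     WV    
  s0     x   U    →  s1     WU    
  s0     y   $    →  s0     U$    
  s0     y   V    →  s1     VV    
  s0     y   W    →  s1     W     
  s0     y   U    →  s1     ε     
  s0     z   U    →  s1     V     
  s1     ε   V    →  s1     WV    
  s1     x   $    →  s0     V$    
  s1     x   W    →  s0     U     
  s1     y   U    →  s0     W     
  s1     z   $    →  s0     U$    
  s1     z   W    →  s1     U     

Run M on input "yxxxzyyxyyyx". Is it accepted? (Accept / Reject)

(s0, yxxxzyyxyyyx, $)
  read y, top $: go to s0, push U$ → (s0, xxxzyyxyyyx, U$)
  read x, top U: go to s1, push WU → (s1, xxzyyxyyyx, WU$)
  read x, top W: go to s0, push U → (s0, xzyyxyyyx, UU$)
  read x, top U: go to s1, push WU → (s1, zyyxyyyx, WUU$)
  read z, top W: go to s1, push U → (s1, yyxyyyx, UUU$)
  read y, top U: go to s0, push W → (s0, yxyyyx, WUU$)
  read y, top W: go to s1, push W → (s1, xyyyx, WUU$)
  read x, top W: go to s0, push U → (s0, yyyx, UUU$)
  read y, top U: go to s1, push ε → (s1, yyx, UU$)
  read y, top U: go to s0, push W → (s0, yx, WU$)
  read y, top W: go to s1, push W → (s1, x, WU$)
  read x, top W: go to s0, push U → (s0, ε, UU$)
All input consumed; state s0 ∈ F.

Accept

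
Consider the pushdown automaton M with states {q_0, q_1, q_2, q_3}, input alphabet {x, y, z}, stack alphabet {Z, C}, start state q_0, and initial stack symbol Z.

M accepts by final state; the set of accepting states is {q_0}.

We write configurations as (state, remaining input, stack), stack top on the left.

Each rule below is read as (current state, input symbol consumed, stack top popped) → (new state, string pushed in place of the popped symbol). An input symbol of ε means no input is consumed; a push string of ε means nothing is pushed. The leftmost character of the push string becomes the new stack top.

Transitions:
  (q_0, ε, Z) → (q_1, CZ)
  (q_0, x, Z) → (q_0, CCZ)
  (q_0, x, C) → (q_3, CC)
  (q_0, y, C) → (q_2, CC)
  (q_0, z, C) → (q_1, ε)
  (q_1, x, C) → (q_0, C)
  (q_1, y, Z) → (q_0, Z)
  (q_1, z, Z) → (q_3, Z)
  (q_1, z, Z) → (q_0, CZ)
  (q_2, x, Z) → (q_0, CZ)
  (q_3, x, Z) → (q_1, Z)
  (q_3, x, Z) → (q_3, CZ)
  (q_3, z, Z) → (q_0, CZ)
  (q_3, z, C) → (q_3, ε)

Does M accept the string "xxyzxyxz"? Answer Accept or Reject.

Reject

No computation consumes all input and reaches a final state.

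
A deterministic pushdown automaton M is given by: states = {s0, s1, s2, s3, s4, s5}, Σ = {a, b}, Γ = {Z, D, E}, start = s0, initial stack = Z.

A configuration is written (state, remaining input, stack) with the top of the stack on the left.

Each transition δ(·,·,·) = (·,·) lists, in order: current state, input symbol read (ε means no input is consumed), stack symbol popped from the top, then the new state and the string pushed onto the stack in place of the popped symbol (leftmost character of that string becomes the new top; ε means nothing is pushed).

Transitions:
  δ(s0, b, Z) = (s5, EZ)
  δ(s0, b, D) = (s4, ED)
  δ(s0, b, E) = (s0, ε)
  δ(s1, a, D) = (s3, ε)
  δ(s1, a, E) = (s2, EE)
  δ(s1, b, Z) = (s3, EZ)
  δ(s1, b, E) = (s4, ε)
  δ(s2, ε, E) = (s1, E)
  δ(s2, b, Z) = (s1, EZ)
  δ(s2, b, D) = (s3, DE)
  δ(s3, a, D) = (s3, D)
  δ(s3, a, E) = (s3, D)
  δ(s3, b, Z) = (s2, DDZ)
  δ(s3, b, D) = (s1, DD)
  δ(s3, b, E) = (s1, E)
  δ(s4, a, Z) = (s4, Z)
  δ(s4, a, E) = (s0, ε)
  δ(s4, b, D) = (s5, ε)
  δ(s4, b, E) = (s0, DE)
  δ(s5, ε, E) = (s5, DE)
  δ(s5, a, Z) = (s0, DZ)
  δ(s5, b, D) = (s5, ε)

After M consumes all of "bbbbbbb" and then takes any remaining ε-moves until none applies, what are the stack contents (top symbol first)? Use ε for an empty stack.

(s0, bbbbbbb, Z)
  read b, top Z: go to s5, push EZ → (s5, bbbbbb, EZ)
  ε-move, top E: go to s5, push DE → (s5, bbbbbb, DEZ)
  read b, top D: go to s5, push ε → (s5, bbbbb, EZ)
  ε-move, top E: go to s5, push DE → (s5, bbbbb, DEZ)
  read b, top D: go to s5, push ε → (s5, bbbb, EZ)
  ε-move, top E: go to s5, push DE → (s5, bbbb, DEZ)
  read b, top D: go to s5, push ε → (s5, bbb, EZ)
  ε-move, top E: go to s5, push DE → (s5, bbb, DEZ)
  read b, top D: go to s5, push ε → (s5, bb, EZ)
  ε-move, top E: go to s5, push DE → (s5, bb, DEZ)
  read b, top D: go to s5, push ε → (s5, b, EZ)
  ε-move, top E: go to s5, push DE → (s5, b, DEZ)
  read b, top D: go to s5, push ε → (s5, ε, EZ)
  ε-move, top E: go to s5, push DE → (s5, ε, DEZ)
All input consumed in state s5 with stack DEZ.

DEZ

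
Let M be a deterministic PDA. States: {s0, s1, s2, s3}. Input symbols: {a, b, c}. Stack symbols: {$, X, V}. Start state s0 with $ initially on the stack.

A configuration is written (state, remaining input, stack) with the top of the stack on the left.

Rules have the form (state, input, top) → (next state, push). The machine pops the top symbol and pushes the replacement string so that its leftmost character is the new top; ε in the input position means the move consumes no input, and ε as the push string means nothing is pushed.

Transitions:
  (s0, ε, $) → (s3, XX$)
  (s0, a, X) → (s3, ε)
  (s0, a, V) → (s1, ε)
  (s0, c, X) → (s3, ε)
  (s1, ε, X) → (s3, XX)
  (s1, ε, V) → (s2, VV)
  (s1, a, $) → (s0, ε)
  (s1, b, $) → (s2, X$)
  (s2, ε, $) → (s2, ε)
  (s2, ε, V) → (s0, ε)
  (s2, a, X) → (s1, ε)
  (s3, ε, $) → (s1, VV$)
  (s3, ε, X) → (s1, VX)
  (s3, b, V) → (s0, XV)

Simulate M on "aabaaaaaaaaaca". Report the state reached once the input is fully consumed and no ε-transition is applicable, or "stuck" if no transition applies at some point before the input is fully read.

(s0, aabaaaaaaaaaca, $)
  ε-move, top $: go to s3, push XX$ → (s3, aabaaaaaaaaaca, XX$)
  ε-move, top X: go to s1, push VX → (s1, aabaaaaaaaaaca, VXX$)
  ε-move, top V: go to s2, push VV → (s2, aabaaaaaaaaaca, VVXX$)
  ε-move, top V: go to s0, push ε → (s0, aabaaaaaaaaaca, VXX$)
  read a, top V: go to s1, push ε → (s1, abaaaaaaaaaca, XX$)
  ε-move, top X: go to s3, push XX → (s3, abaaaaaaaaaca, XXX$)
  ε-move, top X: go to s1, push VX → (s1, abaaaaaaaaaca, VXXX$)
  ε-move, top V: go to s2, push VV → (s2, abaaaaaaaaaca, VVXXX$)
  ε-move, top V: go to s0, push ε → (s0, abaaaaaaaaaca, VXXX$)
  read a, top V: go to s1, push ε → (s1, baaaaaaaaaca, XXX$)
  ε-move, top X: go to s3, push XX → (s3, baaaaaaaaaca, XXXX$)
  ε-move, top X: go to s1, push VX → (s1, baaaaaaaaaca, VXXXX$)
  ε-move, top V: go to s2, push VV → (s2, baaaaaaaaaca, VVXXXX$)
  ε-move, top V: go to s0, push ε → (s0, baaaaaaaaaca, VXXXX$)
No transition for (s0, b, top V); M blocks with input baaaaaaaaaca remaining.

stuck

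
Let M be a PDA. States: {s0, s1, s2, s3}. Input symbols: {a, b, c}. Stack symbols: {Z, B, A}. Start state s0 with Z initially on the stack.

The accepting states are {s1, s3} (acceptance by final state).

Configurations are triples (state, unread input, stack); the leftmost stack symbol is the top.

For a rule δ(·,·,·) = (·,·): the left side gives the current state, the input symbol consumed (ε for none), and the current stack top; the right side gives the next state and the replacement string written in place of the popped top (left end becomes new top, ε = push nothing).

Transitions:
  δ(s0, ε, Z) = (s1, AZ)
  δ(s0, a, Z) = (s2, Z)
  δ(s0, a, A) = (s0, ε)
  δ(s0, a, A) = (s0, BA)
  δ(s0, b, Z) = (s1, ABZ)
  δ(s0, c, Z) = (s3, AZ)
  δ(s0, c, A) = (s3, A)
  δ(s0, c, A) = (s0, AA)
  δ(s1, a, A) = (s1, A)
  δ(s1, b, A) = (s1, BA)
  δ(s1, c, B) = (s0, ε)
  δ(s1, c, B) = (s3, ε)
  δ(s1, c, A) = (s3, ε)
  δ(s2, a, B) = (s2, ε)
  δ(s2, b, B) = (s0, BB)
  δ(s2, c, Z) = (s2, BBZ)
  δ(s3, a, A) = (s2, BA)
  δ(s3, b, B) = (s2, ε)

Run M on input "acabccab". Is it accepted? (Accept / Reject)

No computation consumes all input and reaches a final state.

Reject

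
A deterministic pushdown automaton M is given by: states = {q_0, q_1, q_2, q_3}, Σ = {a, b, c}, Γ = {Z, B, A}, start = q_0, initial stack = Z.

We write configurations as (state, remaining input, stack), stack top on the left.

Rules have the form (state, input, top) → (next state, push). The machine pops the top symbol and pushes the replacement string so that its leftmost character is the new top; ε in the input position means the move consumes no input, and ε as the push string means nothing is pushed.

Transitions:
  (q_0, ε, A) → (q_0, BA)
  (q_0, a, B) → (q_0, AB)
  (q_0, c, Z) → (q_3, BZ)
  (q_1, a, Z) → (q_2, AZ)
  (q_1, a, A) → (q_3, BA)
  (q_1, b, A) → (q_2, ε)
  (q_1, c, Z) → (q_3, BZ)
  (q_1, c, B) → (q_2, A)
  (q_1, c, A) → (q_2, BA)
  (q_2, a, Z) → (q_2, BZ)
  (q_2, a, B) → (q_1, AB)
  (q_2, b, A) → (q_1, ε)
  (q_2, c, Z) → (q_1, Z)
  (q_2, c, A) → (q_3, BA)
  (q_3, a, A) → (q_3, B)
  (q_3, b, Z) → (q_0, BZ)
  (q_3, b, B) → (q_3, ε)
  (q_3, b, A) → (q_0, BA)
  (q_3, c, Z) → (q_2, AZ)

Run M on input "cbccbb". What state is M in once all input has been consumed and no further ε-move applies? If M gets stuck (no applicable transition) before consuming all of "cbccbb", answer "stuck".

(q_0, cbccbb, Z)
  read c, top Z: go to q_3, push BZ → (q_3, bccbb, BZ)
  read b, top B: go to q_3, push ε → (q_3, ccbb, Z)
  read c, top Z: go to q_2, push AZ → (q_2, cbb, AZ)
  read c, top A: go to q_3, push BA → (q_3, bb, BAZ)
  read b, top B: go to q_3, push ε → (q_3, b, AZ)
  read b, top A: go to q_0, push BA → (q_0, ε, BAZ)
All input consumed; M is in state q_0.

q_0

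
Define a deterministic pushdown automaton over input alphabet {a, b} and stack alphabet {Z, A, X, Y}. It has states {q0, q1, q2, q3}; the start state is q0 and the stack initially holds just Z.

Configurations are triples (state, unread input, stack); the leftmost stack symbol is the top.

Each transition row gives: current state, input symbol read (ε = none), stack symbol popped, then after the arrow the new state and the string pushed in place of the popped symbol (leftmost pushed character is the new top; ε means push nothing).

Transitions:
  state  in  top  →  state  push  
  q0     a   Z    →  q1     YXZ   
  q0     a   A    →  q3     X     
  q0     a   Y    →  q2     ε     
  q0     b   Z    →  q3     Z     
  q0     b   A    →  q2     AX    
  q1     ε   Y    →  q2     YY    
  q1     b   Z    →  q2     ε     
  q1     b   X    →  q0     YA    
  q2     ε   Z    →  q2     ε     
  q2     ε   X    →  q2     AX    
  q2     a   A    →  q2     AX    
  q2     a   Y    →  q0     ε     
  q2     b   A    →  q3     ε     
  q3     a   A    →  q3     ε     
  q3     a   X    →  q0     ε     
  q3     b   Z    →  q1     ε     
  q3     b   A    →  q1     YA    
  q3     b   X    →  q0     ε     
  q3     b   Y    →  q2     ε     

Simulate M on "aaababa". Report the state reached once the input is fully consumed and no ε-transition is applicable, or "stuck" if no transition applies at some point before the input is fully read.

stuck

(q0, aaababa, Z)
  read a, top Z: go to q1, push YXZ → (q1, aababa, YXZ)
  ε-move, top Y: go to q2, push YY → (q2, aababa, YYXZ)
  read a, top Y: go to q0, push ε → (q0, ababa, YXZ)
  read a, top Y: go to q2, push ε → (q2, baba, XZ)
  ε-move, top X: go to q2, push AX → (q2, baba, AXZ)
  read b, top A: go to q3, push ε → (q3, aba, XZ)
  read a, top X: go to q0, push ε → (q0, ba, Z)
  read b, top Z: go to q3, push Z → (q3, a, Z)
No transition for (q3, a, top Z); M blocks with input a remaining.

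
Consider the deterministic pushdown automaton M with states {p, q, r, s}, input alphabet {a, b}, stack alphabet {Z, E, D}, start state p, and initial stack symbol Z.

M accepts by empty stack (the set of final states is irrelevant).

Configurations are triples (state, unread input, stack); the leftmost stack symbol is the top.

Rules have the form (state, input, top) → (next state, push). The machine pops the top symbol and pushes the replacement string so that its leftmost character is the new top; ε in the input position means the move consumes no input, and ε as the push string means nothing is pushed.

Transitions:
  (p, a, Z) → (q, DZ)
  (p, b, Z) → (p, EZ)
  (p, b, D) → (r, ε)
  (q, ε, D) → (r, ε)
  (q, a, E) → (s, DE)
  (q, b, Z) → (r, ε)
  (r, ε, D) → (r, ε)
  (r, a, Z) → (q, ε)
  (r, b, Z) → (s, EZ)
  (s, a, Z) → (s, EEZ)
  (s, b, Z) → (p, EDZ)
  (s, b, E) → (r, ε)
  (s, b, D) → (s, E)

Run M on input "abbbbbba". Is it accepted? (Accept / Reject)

Accept

(p, abbbbbba, Z)
  read a, top Z: go to q, push DZ → (q, bbbbbba, DZ)
  ε-move, top D: go to r, push ε → (r, bbbbbba, Z)
  read b, top Z: go to s, push EZ → (s, bbbbba, EZ)
  read b, top E: go to r, push ε → (r, bbbba, Z)
  read b, top Z: go to s, push EZ → (s, bbba, EZ)
  read b, top E: go to r, push ε → (r, bba, Z)
  read b, top Z: go to s, push EZ → (s, ba, EZ)
  read b, top E: go to r, push ε → (r, a, Z)
  read a, top Z: go to q, push ε → (q, ε, ε)
All input consumed and the stack is empty.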